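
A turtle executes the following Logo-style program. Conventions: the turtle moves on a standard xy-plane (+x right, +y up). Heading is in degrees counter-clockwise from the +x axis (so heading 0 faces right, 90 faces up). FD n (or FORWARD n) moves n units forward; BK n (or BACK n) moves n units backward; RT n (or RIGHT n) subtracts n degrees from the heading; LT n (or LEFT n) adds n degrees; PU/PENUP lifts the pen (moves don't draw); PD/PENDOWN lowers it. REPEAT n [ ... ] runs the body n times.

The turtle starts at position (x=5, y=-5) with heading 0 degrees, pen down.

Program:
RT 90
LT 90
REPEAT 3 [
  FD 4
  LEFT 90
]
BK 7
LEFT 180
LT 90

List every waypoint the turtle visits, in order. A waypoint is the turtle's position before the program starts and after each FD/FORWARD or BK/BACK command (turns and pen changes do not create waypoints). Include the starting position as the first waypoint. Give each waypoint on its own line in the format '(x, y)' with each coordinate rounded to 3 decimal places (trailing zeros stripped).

Answer: (5, -5)
(9, -5)
(9, -1)
(5, -1)
(5, 6)

Derivation:
Executing turtle program step by step:
Start: pos=(5,-5), heading=0, pen down
RT 90: heading 0 -> 270
LT 90: heading 270 -> 0
REPEAT 3 [
  -- iteration 1/3 --
  FD 4: (5,-5) -> (9,-5) [heading=0, draw]
  LT 90: heading 0 -> 90
  -- iteration 2/3 --
  FD 4: (9,-5) -> (9,-1) [heading=90, draw]
  LT 90: heading 90 -> 180
  -- iteration 3/3 --
  FD 4: (9,-1) -> (5,-1) [heading=180, draw]
  LT 90: heading 180 -> 270
]
BK 7: (5,-1) -> (5,6) [heading=270, draw]
LT 180: heading 270 -> 90
LT 90: heading 90 -> 180
Final: pos=(5,6), heading=180, 4 segment(s) drawn
Waypoints (5 total):
(5, -5)
(9, -5)
(9, -1)
(5, -1)
(5, 6)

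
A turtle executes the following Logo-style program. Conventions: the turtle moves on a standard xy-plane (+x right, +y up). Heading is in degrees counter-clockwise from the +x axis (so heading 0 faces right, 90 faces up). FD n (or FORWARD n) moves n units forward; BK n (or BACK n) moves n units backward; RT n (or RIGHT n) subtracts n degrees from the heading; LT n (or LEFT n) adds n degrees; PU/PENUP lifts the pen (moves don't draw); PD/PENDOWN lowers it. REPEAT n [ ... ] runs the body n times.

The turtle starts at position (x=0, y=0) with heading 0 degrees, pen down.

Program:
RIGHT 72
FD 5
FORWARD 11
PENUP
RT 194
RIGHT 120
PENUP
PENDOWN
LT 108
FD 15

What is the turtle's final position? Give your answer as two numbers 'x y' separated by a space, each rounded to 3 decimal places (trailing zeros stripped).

Answer: 7.032 -0.363

Derivation:
Executing turtle program step by step:
Start: pos=(0,0), heading=0, pen down
RT 72: heading 0 -> 288
FD 5: (0,0) -> (1.545,-4.755) [heading=288, draw]
FD 11: (1.545,-4.755) -> (4.944,-15.217) [heading=288, draw]
PU: pen up
RT 194: heading 288 -> 94
RT 120: heading 94 -> 334
PU: pen up
PD: pen down
LT 108: heading 334 -> 82
FD 15: (4.944,-15.217) -> (7.032,-0.363) [heading=82, draw]
Final: pos=(7.032,-0.363), heading=82, 3 segment(s) drawn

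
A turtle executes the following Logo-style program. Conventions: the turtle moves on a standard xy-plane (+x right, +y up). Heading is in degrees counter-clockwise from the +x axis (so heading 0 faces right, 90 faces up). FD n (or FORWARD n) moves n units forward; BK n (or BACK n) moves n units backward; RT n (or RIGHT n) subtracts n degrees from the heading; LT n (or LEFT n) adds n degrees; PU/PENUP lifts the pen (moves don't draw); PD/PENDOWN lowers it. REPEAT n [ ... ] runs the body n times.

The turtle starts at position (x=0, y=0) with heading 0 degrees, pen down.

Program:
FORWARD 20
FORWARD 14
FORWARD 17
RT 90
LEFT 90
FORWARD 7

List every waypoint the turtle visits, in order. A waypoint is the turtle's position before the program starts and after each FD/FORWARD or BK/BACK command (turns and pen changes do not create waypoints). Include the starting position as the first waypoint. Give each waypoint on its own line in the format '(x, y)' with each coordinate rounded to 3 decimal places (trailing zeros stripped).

Executing turtle program step by step:
Start: pos=(0,0), heading=0, pen down
FD 20: (0,0) -> (20,0) [heading=0, draw]
FD 14: (20,0) -> (34,0) [heading=0, draw]
FD 17: (34,0) -> (51,0) [heading=0, draw]
RT 90: heading 0 -> 270
LT 90: heading 270 -> 0
FD 7: (51,0) -> (58,0) [heading=0, draw]
Final: pos=(58,0), heading=0, 4 segment(s) drawn
Waypoints (5 total):
(0, 0)
(20, 0)
(34, 0)
(51, 0)
(58, 0)

Answer: (0, 0)
(20, 0)
(34, 0)
(51, 0)
(58, 0)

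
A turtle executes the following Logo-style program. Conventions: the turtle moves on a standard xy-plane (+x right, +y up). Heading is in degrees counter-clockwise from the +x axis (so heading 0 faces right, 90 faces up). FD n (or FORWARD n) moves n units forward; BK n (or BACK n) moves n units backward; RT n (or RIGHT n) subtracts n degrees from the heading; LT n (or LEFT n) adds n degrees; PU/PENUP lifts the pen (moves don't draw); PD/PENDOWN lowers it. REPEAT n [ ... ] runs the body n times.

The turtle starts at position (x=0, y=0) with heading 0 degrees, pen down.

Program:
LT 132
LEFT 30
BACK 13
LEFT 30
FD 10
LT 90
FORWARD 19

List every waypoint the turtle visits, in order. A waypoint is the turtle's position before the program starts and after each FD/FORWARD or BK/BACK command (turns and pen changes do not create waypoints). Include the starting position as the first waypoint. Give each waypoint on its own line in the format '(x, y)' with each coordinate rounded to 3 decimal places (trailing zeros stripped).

Executing turtle program step by step:
Start: pos=(0,0), heading=0, pen down
LT 132: heading 0 -> 132
LT 30: heading 132 -> 162
BK 13: (0,0) -> (12.364,-4.017) [heading=162, draw]
LT 30: heading 162 -> 192
FD 10: (12.364,-4.017) -> (2.582,-6.096) [heading=192, draw]
LT 90: heading 192 -> 282
FD 19: (2.582,-6.096) -> (6.533,-24.681) [heading=282, draw]
Final: pos=(6.533,-24.681), heading=282, 3 segment(s) drawn
Waypoints (4 total):
(0, 0)
(12.364, -4.017)
(2.582, -6.096)
(6.533, -24.681)

Answer: (0, 0)
(12.364, -4.017)
(2.582, -6.096)
(6.533, -24.681)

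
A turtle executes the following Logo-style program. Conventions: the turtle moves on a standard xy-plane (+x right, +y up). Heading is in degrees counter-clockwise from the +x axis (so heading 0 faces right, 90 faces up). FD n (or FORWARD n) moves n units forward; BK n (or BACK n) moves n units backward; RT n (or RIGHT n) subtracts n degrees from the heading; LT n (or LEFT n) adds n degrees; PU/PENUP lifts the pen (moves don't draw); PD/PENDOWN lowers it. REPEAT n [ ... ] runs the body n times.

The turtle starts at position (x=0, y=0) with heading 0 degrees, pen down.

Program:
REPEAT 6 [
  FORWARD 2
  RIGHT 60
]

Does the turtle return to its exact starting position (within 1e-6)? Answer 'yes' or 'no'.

Answer: yes

Derivation:
Executing turtle program step by step:
Start: pos=(0,0), heading=0, pen down
REPEAT 6 [
  -- iteration 1/6 --
  FD 2: (0,0) -> (2,0) [heading=0, draw]
  RT 60: heading 0 -> 300
  -- iteration 2/6 --
  FD 2: (2,0) -> (3,-1.732) [heading=300, draw]
  RT 60: heading 300 -> 240
  -- iteration 3/6 --
  FD 2: (3,-1.732) -> (2,-3.464) [heading=240, draw]
  RT 60: heading 240 -> 180
  -- iteration 4/6 --
  FD 2: (2,-3.464) -> (0,-3.464) [heading=180, draw]
  RT 60: heading 180 -> 120
  -- iteration 5/6 --
  FD 2: (0,-3.464) -> (-1,-1.732) [heading=120, draw]
  RT 60: heading 120 -> 60
  -- iteration 6/6 --
  FD 2: (-1,-1.732) -> (0,0) [heading=60, draw]
  RT 60: heading 60 -> 0
]
Final: pos=(0,0), heading=0, 6 segment(s) drawn

Start position: (0, 0)
Final position: (0, 0)
Distance = 0; < 1e-6 -> CLOSED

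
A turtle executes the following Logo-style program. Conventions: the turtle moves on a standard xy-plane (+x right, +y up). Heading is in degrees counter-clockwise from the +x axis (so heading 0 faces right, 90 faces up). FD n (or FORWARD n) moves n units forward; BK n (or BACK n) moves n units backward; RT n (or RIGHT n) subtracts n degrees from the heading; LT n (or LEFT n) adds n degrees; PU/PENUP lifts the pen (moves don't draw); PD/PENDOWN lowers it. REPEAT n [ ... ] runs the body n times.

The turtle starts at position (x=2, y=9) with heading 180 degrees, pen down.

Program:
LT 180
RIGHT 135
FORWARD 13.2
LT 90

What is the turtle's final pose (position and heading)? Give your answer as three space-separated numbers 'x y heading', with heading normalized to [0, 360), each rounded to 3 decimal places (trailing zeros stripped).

Executing turtle program step by step:
Start: pos=(2,9), heading=180, pen down
LT 180: heading 180 -> 0
RT 135: heading 0 -> 225
FD 13.2: (2,9) -> (-7.334,-0.334) [heading=225, draw]
LT 90: heading 225 -> 315
Final: pos=(-7.334,-0.334), heading=315, 1 segment(s) drawn

Answer: -7.334 -0.334 315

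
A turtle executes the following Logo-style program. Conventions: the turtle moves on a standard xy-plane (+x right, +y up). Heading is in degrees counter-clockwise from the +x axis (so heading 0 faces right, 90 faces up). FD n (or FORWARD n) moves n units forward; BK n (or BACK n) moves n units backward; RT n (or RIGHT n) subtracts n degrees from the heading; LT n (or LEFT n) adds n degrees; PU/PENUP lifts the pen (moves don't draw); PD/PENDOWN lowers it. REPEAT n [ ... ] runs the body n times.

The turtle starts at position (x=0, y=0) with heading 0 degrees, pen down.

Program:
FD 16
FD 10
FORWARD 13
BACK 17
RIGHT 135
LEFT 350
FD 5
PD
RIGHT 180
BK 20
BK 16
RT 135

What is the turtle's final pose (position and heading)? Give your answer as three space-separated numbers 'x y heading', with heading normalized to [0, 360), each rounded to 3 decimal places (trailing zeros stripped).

Executing turtle program step by step:
Start: pos=(0,0), heading=0, pen down
FD 16: (0,0) -> (16,0) [heading=0, draw]
FD 10: (16,0) -> (26,0) [heading=0, draw]
FD 13: (26,0) -> (39,0) [heading=0, draw]
BK 17: (39,0) -> (22,0) [heading=0, draw]
RT 135: heading 0 -> 225
LT 350: heading 225 -> 215
FD 5: (22,0) -> (17.904,-2.868) [heading=215, draw]
PD: pen down
RT 180: heading 215 -> 35
BK 20: (17.904,-2.868) -> (1.521,-14.339) [heading=35, draw]
BK 16: (1.521,-14.339) -> (-11.585,-23.517) [heading=35, draw]
RT 135: heading 35 -> 260
Final: pos=(-11.585,-23.517), heading=260, 7 segment(s) drawn

Answer: -11.585 -23.517 260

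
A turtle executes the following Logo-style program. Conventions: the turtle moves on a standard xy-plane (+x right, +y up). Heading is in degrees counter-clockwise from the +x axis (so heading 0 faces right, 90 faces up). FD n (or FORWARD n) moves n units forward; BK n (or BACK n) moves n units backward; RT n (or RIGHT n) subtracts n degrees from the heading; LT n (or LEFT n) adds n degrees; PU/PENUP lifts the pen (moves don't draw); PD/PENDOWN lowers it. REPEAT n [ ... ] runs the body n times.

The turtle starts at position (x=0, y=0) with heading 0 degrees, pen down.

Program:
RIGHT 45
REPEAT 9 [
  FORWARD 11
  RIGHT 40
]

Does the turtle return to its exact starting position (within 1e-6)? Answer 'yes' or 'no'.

Executing turtle program step by step:
Start: pos=(0,0), heading=0, pen down
RT 45: heading 0 -> 315
REPEAT 9 [
  -- iteration 1/9 --
  FD 11: (0,0) -> (7.778,-7.778) [heading=315, draw]
  RT 40: heading 315 -> 275
  -- iteration 2/9 --
  FD 11: (7.778,-7.778) -> (8.737,-18.736) [heading=275, draw]
  RT 40: heading 275 -> 235
  -- iteration 3/9 --
  FD 11: (8.737,-18.736) -> (2.428,-27.747) [heading=235, draw]
  RT 40: heading 235 -> 195
  -- iteration 4/9 --
  FD 11: (2.428,-27.747) -> (-8.198,-30.594) [heading=195, draw]
  RT 40: heading 195 -> 155
  -- iteration 5/9 --
  FD 11: (-8.198,-30.594) -> (-18.167,-25.945) [heading=155, draw]
  RT 40: heading 155 -> 115
  -- iteration 6/9 --
  FD 11: (-18.167,-25.945) -> (-22.816,-15.976) [heading=115, draw]
  RT 40: heading 115 -> 75
  -- iteration 7/9 --
  FD 11: (-22.816,-15.976) -> (-19.969,-5.351) [heading=75, draw]
  RT 40: heading 75 -> 35
  -- iteration 8/9 --
  FD 11: (-19.969,-5.351) -> (-10.958,0.959) [heading=35, draw]
  RT 40: heading 35 -> 355
  -- iteration 9/9 --
  FD 11: (-10.958,0.959) -> (0,0) [heading=355, draw]
  RT 40: heading 355 -> 315
]
Final: pos=(0,0), heading=315, 9 segment(s) drawn

Start position: (0, 0)
Final position: (0, 0)
Distance = 0; < 1e-6 -> CLOSED

Answer: yes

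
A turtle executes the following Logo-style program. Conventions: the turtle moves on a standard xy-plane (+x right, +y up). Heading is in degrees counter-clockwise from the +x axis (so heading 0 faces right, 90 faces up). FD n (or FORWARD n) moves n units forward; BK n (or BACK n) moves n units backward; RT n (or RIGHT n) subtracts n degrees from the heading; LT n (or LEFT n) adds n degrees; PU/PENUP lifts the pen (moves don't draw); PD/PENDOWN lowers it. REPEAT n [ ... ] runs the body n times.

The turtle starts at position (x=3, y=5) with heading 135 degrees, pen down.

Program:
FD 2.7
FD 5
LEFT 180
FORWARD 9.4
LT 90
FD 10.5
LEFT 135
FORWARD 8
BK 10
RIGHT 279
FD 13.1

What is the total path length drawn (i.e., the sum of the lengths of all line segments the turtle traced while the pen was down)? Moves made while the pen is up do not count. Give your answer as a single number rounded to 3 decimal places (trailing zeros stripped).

Executing turtle program step by step:
Start: pos=(3,5), heading=135, pen down
FD 2.7: (3,5) -> (1.091,6.909) [heading=135, draw]
FD 5: (1.091,6.909) -> (-2.445,10.445) [heading=135, draw]
LT 180: heading 135 -> 315
FD 9.4: (-2.445,10.445) -> (4.202,3.798) [heading=315, draw]
LT 90: heading 315 -> 45
FD 10.5: (4.202,3.798) -> (11.627,11.223) [heading=45, draw]
LT 135: heading 45 -> 180
FD 8: (11.627,11.223) -> (3.627,11.223) [heading=180, draw]
BK 10: (3.627,11.223) -> (13.627,11.223) [heading=180, draw]
RT 279: heading 180 -> 261
FD 13.1: (13.627,11.223) -> (11.577,-1.716) [heading=261, draw]
Final: pos=(11.577,-1.716), heading=261, 7 segment(s) drawn

Segment lengths:
  seg 1: (3,5) -> (1.091,6.909), length = 2.7
  seg 2: (1.091,6.909) -> (-2.445,10.445), length = 5
  seg 3: (-2.445,10.445) -> (4.202,3.798), length = 9.4
  seg 4: (4.202,3.798) -> (11.627,11.223), length = 10.5
  seg 5: (11.627,11.223) -> (3.627,11.223), length = 8
  seg 6: (3.627,11.223) -> (13.627,11.223), length = 10
  seg 7: (13.627,11.223) -> (11.577,-1.716), length = 13.1
Total = 58.7

Answer: 58.7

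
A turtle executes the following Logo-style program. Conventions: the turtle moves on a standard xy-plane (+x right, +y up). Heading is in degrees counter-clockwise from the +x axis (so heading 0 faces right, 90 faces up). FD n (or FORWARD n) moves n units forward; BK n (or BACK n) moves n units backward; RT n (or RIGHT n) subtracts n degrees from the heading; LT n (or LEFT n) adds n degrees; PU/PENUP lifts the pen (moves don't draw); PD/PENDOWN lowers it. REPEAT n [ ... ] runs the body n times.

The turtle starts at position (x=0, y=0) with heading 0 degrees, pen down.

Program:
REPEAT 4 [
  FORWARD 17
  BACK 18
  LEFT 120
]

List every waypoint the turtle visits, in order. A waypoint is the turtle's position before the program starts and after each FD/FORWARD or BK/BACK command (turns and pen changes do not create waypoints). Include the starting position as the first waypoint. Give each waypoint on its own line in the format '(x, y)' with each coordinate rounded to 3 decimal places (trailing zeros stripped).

Executing turtle program step by step:
Start: pos=(0,0), heading=0, pen down
REPEAT 4 [
  -- iteration 1/4 --
  FD 17: (0,0) -> (17,0) [heading=0, draw]
  BK 18: (17,0) -> (-1,0) [heading=0, draw]
  LT 120: heading 0 -> 120
  -- iteration 2/4 --
  FD 17: (-1,0) -> (-9.5,14.722) [heading=120, draw]
  BK 18: (-9.5,14.722) -> (-0.5,-0.866) [heading=120, draw]
  LT 120: heading 120 -> 240
  -- iteration 3/4 --
  FD 17: (-0.5,-0.866) -> (-9,-15.588) [heading=240, draw]
  BK 18: (-9,-15.588) -> (0,0) [heading=240, draw]
  LT 120: heading 240 -> 0
  -- iteration 4/4 --
  FD 17: (0,0) -> (17,0) [heading=0, draw]
  BK 18: (17,0) -> (-1,0) [heading=0, draw]
  LT 120: heading 0 -> 120
]
Final: pos=(-1,0), heading=120, 8 segment(s) drawn
Waypoints (9 total):
(0, 0)
(17, 0)
(-1, 0)
(-9.5, 14.722)
(-0.5, -0.866)
(-9, -15.588)
(0, 0)
(17, 0)
(-1, 0)

Answer: (0, 0)
(17, 0)
(-1, 0)
(-9.5, 14.722)
(-0.5, -0.866)
(-9, -15.588)
(0, 0)
(17, 0)
(-1, 0)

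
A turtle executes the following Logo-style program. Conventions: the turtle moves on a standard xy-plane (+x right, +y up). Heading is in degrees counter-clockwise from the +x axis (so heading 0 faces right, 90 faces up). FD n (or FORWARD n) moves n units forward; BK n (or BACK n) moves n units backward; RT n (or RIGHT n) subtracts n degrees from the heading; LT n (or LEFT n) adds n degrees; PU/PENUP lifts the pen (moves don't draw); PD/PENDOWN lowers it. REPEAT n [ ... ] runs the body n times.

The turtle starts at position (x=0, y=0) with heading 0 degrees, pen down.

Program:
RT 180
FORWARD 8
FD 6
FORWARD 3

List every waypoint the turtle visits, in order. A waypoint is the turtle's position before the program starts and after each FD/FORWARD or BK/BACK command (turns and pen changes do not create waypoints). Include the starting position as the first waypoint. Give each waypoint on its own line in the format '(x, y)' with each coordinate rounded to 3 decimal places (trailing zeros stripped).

Executing turtle program step by step:
Start: pos=(0,0), heading=0, pen down
RT 180: heading 0 -> 180
FD 8: (0,0) -> (-8,0) [heading=180, draw]
FD 6: (-8,0) -> (-14,0) [heading=180, draw]
FD 3: (-14,0) -> (-17,0) [heading=180, draw]
Final: pos=(-17,0), heading=180, 3 segment(s) drawn
Waypoints (4 total):
(0, 0)
(-8, 0)
(-14, 0)
(-17, 0)

Answer: (0, 0)
(-8, 0)
(-14, 0)
(-17, 0)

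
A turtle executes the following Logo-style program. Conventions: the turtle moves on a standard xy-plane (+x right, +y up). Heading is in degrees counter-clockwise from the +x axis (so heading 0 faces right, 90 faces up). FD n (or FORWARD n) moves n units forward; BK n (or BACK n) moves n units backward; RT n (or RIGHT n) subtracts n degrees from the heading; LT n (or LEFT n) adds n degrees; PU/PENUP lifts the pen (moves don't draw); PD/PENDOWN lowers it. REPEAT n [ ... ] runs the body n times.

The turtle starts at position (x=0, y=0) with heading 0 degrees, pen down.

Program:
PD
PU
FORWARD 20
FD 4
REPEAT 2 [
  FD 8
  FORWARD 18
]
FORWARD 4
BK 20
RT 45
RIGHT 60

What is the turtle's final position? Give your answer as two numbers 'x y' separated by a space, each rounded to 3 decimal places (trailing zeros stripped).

Answer: 60 0

Derivation:
Executing turtle program step by step:
Start: pos=(0,0), heading=0, pen down
PD: pen down
PU: pen up
FD 20: (0,0) -> (20,0) [heading=0, move]
FD 4: (20,0) -> (24,0) [heading=0, move]
REPEAT 2 [
  -- iteration 1/2 --
  FD 8: (24,0) -> (32,0) [heading=0, move]
  FD 18: (32,0) -> (50,0) [heading=0, move]
  -- iteration 2/2 --
  FD 8: (50,0) -> (58,0) [heading=0, move]
  FD 18: (58,0) -> (76,0) [heading=0, move]
]
FD 4: (76,0) -> (80,0) [heading=0, move]
BK 20: (80,0) -> (60,0) [heading=0, move]
RT 45: heading 0 -> 315
RT 60: heading 315 -> 255
Final: pos=(60,0), heading=255, 0 segment(s) drawn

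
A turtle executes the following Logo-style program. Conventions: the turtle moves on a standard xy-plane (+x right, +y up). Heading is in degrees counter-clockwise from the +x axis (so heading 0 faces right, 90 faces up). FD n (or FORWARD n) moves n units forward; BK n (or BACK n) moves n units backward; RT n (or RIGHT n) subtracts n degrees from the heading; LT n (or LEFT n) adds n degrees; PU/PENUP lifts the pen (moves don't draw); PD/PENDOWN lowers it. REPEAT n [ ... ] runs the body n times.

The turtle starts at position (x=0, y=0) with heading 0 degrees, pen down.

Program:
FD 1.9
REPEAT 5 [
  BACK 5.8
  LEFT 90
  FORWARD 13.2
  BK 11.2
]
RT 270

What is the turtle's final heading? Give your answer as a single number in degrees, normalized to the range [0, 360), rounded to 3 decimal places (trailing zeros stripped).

Answer: 180

Derivation:
Executing turtle program step by step:
Start: pos=(0,0), heading=0, pen down
FD 1.9: (0,0) -> (1.9,0) [heading=0, draw]
REPEAT 5 [
  -- iteration 1/5 --
  BK 5.8: (1.9,0) -> (-3.9,0) [heading=0, draw]
  LT 90: heading 0 -> 90
  FD 13.2: (-3.9,0) -> (-3.9,13.2) [heading=90, draw]
  BK 11.2: (-3.9,13.2) -> (-3.9,2) [heading=90, draw]
  -- iteration 2/5 --
  BK 5.8: (-3.9,2) -> (-3.9,-3.8) [heading=90, draw]
  LT 90: heading 90 -> 180
  FD 13.2: (-3.9,-3.8) -> (-17.1,-3.8) [heading=180, draw]
  BK 11.2: (-17.1,-3.8) -> (-5.9,-3.8) [heading=180, draw]
  -- iteration 3/5 --
  BK 5.8: (-5.9,-3.8) -> (-0.1,-3.8) [heading=180, draw]
  LT 90: heading 180 -> 270
  FD 13.2: (-0.1,-3.8) -> (-0.1,-17) [heading=270, draw]
  BK 11.2: (-0.1,-17) -> (-0.1,-5.8) [heading=270, draw]
  -- iteration 4/5 --
  BK 5.8: (-0.1,-5.8) -> (-0.1,0) [heading=270, draw]
  LT 90: heading 270 -> 0
  FD 13.2: (-0.1,0) -> (13.1,0) [heading=0, draw]
  BK 11.2: (13.1,0) -> (1.9,0) [heading=0, draw]
  -- iteration 5/5 --
  BK 5.8: (1.9,0) -> (-3.9,0) [heading=0, draw]
  LT 90: heading 0 -> 90
  FD 13.2: (-3.9,0) -> (-3.9,13.2) [heading=90, draw]
  BK 11.2: (-3.9,13.2) -> (-3.9,2) [heading=90, draw]
]
RT 270: heading 90 -> 180
Final: pos=(-3.9,2), heading=180, 16 segment(s) drawn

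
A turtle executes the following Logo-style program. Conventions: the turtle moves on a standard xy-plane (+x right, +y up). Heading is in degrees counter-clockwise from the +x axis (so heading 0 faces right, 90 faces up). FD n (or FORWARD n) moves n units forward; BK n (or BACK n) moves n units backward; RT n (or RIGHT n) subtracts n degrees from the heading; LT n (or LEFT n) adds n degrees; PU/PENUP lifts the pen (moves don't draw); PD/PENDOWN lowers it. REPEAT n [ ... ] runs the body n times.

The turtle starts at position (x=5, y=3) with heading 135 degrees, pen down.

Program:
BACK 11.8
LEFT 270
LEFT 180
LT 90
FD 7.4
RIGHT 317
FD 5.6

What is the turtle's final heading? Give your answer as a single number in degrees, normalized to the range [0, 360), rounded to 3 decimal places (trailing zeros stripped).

Answer: 358

Derivation:
Executing turtle program step by step:
Start: pos=(5,3), heading=135, pen down
BK 11.8: (5,3) -> (13.344,-5.344) [heading=135, draw]
LT 270: heading 135 -> 45
LT 180: heading 45 -> 225
LT 90: heading 225 -> 315
FD 7.4: (13.344,-5.344) -> (18.576,-10.576) [heading=315, draw]
RT 317: heading 315 -> 358
FD 5.6: (18.576,-10.576) -> (24.173,-10.772) [heading=358, draw]
Final: pos=(24.173,-10.772), heading=358, 3 segment(s) drawn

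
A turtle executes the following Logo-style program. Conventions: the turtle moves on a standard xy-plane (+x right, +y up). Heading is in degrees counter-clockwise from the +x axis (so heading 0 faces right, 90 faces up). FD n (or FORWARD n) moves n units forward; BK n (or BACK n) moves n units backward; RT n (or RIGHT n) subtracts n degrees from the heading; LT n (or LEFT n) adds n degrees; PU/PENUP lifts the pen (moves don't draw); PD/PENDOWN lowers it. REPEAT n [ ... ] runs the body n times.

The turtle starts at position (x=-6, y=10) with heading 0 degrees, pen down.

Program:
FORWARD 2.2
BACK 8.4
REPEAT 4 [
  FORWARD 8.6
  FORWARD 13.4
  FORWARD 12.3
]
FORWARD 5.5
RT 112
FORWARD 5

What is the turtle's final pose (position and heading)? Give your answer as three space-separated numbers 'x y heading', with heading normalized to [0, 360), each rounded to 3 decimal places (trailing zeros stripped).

Answer: 128.627 5.364 248

Derivation:
Executing turtle program step by step:
Start: pos=(-6,10), heading=0, pen down
FD 2.2: (-6,10) -> (-3.8,10) [heading=0, draw]
BK 8.4: (-3.8,10) -> (-12.2,10) [heading=0, draw]
REPEAT 4 [
  -- iteration 1/4 --
  FD 8.6: (-12.2,10) -> (-3.6,10) [heading=0, draw]
  FD 13.4: (-3.6,10) -> (9.8,10) [heading=0, draw]
  FD 12.3: (9.8,10) -> (22.1,10) [heading=0, draw]
  -- iteration 2/4 --
  FD 8.6: (22.1,10) -> (30.7,10) [heading=0, draw]
  FD 13.4: (30.7,10) -> (44.1,10) [heading=0, draw]
  FD 12.3: (44.1,10) -> (56.4,10) [heading=0, draw]
  -- iteration 3/4 --
  FD 8.6: (56.4,10) -> (65,10) [heading=0, draw]
  FD 13.4: (65,10) -> (78.4,10) [heading=0, draw]
  FD 12.3: (78.4,10) -> (90.7,10) [heading=0, draw]
  -- iteration 4/4 --
  FD 8.6: (90.7,10) -> (99.3,10) [heading=0, draw]
  FD 13.4: (99.3,10) -> (112.7,10) [heading=0, draw]
  FD 12.3: (112.7,10) -> (125,10) [heading=0, draw]
]
FD 5.5: (125,10) -> (130.5,10) [heading=0, draw]
RT 112: heading 0 -> 248
FD 5: (130.5,10) -> (128.627,5.364) [heading=248, draw]
Final: pos=(128.627,5.364), heading=248, 16 segment(s) drawn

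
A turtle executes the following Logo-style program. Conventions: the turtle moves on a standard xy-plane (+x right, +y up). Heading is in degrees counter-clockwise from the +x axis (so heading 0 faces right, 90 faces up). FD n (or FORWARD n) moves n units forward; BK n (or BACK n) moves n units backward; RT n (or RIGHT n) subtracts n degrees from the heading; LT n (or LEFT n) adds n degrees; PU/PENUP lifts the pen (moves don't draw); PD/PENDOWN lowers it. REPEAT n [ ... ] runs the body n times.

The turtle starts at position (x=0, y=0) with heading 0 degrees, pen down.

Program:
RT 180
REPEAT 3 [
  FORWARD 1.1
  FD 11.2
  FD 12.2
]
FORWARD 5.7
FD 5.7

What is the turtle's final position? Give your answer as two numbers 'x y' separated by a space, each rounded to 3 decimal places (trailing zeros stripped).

Executing turtle program step by step:
Start: pos=(0,0), heading=0, pen down
RT 180: heading 0 -> 180
REPEAT 3 [
  -- iteration 1/3 --
  FD 1.1: (0,0) -> (-1.1,0) [heading=180, draw]
  FD 11.2: (-1.1,0) -> (-12.3,0) [heading=180, draw]
  FD 12.2: (-12.3,0) -> (-24.5,0) [heading=180, draw]
  -- iteration 2/3 --
  FD 1.1: (-24.5,0) -> (-25.6,0) [heading=180, draw]
  FD 11.2: (-25.6,0) -> (-36.8,0) [heading=180, draw]
  FD 12.2: (-36.8,0) -> (-49,0) [heading=180, draw]
  -- iteration 3/3 --
  FD 1.1: (-49,0) -> (-50.1,0) [heading=180, draw]
  FD 11.2: (-50.1,0) -> (-61.3,0) [heading=180, draw]
  FD 12.2: (-61.3,0) -> (-73.5,0) [heading=180, draw]
]
FD 5.7: (-73.5,0) -> (-79.2,0) [heading=180, draw]
FD 5.7: (-79.2,0) -> (-84.9,0) [heading=180, draw]
Final: pos=(-84.9,0), heading=180, 11 segment(s) drawn

Answer: -84.9 0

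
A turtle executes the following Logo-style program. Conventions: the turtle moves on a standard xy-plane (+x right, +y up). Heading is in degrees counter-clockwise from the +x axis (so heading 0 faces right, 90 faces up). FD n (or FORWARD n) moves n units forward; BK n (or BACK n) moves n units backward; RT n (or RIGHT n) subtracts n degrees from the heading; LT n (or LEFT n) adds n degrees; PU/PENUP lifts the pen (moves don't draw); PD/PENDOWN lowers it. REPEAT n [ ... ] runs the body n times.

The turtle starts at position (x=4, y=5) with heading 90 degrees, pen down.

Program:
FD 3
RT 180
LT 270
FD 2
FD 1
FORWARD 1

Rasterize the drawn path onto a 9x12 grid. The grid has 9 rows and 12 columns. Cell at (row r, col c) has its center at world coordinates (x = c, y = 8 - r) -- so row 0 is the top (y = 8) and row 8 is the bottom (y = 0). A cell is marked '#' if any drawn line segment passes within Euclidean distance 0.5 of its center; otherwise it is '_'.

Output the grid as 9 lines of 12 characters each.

Answer: #####_______
____#_______
____#_______
____#_______
____________
____________
____________
____________
____________

Derivation:
Segment 0: (4,5) -> (4,8)
Segment 1: (4,8) -> (2,8)
Segment 2: (2,8) -> (1,8)
Segment 3: (1,8) -> (0,8)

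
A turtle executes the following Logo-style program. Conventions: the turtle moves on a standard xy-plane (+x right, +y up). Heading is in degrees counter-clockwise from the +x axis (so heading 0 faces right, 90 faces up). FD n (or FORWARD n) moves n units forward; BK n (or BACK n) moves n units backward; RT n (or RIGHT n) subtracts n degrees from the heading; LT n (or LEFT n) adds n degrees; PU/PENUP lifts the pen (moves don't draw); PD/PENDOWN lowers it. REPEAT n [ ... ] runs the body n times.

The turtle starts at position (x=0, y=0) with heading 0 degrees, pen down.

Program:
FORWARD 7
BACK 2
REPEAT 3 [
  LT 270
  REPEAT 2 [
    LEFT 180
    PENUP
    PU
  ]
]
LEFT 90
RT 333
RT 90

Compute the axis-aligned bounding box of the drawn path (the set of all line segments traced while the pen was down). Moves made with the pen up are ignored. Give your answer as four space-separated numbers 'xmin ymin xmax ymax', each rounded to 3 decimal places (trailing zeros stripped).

Answer: 0 0 7 0

Derivation:
Executing turtle program step by step:
Start: pos=(0,0), heading=0, pen down
FD 7: (0,0) -> (7,0) [heading=0, draw]
BK 2: (7,0) -> (5,0) [heading=0, draw]
REPEAT 3 [
  -- iteration 1/3 --
  LT 270: heading 0 -> 270
  REPEAT 2 [
    -- iteration 1/2 --
    LT 180: heading 270 -> 90
    PU: pen up
    PU: pen up
    -- iteration 2/2 --
    LT 180: heading 90 -> 270
    PU: pen up
    PU: pen up
  ]
  -- iteration 2/3 --
  LT 270: heading 270 -> 180
  REPEAT 2 [
    -- iteration 1/2 --
    LT 180: heading 180 -> 0
    PU: pen up
    PU: pen up
    -- iteration 2/2 --
    LT 180: heading 0 -> 180
    PU: pen up
    PU: pen up
  ]
  -- iteration 3/3 --
  LT 270: heading 180 -> 90
  REPEAT 2 [
    -- iteration 1/2 --
    LT 180: heading 90 -> 270
    PU: pen up
    PU: pen up
    -- iteration 2/2 --
    LT 180: heading 270 -> 90
    PU: pen up
    PU: pen up
  ]
]
LT 90: heading 90 -> 180
RT 333: heading 180 -> 207
RT 90: heading 207 -> 117
Final: pos=(5,0), heading=117, 2 segment(s) drawn

Segment endpoints: x in {0, 5, 7}, y in {0}
xmin=0, ymin=0, xmax=7, ymax=0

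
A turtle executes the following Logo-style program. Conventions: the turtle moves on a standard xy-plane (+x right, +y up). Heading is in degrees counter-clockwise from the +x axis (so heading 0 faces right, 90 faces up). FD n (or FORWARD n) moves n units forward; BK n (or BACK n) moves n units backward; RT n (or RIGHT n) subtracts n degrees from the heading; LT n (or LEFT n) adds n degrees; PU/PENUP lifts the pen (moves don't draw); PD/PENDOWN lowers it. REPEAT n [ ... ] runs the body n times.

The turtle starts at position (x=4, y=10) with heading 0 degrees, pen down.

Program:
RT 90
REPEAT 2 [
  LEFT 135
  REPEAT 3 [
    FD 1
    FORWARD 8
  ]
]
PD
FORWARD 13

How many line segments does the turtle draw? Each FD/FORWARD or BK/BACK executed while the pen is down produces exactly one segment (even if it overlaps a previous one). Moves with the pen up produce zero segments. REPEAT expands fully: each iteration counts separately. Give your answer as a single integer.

Answer: 13

Derivation:
Executing turtle program step by step:
Start: pos=(4,10), heading=0, pen down
RT 90: heading 0 -> 270
REPEAT 2 [
  -- iteration 1/2 --
  LT 135: heading 270 -> 45
  REPEAT 3 [
    -- iteration 1/3 --
    FD 1: (4,10) -> (4.707,10.707) [heading=45, draw]
    FD 8: (4.707,10.707) -> (10.364,16.364) [heading=45, draw]
    -- iteration 2/3 --
    FD 1: (10.364,16.364) -> (11.071,17.071) [heading=45, draw]
    FD 8: (11.071,17.071) -> (16.728,22.728) [heading=45, draw]
    -- iteration 3/3 --
    FD 1: (16.728,22.728) -> (17.435,23.435) [heading=45, draw]
    FD 8: (17.435,23.435) -> (23.092,29.092) [heading=45, draw]
  ]
  -- iteration 2/2 --
  LT 135: heading 45 -> 180
  REPEAT 3 [
    -- iteration 1/3 --
    FD 1: (23.092,29.092) -> (22.092,29.092) [heading=180, draw]
    FD 8: (22.092,29.092) -> (14.092,29.092) [heading=180, draw]
    -- iteration 2/3 --
    FD 1: (14.092,29.092) -> (13.092,29.092) [heading=180, draw]
    FD 8: (13.092,29.092) -> (5.092,29.092) [heading=180, draw]
    -- iteration 3/3 --
    FD 1: (5.092,29.092) -> (4.092,29.092) [heading=180, draw]
    FD 8: (4.092,29.092) -> (-3.908,29.092) [heading=180, draw]
  ]
]
PD: pen down
FD 13: (-3.908,29.092) -> (-16.908,29.092) [heading=180, draw]
Final: pos=(-16.908,29.092), heading=180, 13 segment(s) drawn
Segments drawn: 13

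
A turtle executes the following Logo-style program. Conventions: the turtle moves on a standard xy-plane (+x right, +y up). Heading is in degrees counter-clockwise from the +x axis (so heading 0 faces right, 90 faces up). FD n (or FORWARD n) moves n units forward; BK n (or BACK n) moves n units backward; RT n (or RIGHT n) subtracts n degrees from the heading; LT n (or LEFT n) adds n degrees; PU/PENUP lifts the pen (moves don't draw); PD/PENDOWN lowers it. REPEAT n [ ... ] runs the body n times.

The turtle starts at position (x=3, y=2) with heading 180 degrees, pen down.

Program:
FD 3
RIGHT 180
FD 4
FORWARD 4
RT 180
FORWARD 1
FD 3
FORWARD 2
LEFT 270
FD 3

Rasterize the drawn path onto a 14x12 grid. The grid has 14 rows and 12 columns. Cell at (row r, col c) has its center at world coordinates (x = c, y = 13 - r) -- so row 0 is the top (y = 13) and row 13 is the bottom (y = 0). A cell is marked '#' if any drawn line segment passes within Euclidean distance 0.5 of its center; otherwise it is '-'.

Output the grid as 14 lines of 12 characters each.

Segment 0: (3,2) -> (0,2)
Segment 1: (0,2) -> (4,2)
Segment 2: (4,2) -> (8,2)
Segment 3: (8,2) -> (7,2)
Segment 4: (7,2) -> (4,2)
Segment 5: (4,2) -> (2,2)
Segment 6: (2,2) -> (2,5)

Answer: ------------
------------
------------
------------
------------
------------
------------
------------
--#---------
--#---------
--#---------
#########---
------------
------------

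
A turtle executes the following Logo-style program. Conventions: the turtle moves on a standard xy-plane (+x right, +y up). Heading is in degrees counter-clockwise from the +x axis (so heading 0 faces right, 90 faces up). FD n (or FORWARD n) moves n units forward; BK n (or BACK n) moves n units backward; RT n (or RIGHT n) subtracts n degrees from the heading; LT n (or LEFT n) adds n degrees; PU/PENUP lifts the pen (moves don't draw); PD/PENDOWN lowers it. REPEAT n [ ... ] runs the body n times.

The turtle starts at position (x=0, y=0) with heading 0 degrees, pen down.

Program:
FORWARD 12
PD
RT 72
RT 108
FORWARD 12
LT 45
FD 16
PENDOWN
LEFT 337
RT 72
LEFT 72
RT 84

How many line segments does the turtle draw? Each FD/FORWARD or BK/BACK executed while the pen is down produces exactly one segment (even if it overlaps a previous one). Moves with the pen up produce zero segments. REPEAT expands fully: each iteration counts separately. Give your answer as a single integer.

Answer: 3

Derivation:
Executing turtle program step by step:
Start: pos=(0,0), heading=0, pen down
FD 12: (0,0) -> (12,0) [heading=0, draw]
PD: pen down
RT 72: heading 0 -> 288
RT 108: heading 288 -> 180
FD 12: (12,0) -> (0,0) [heading=180, draw]
LT 45: heading 180 -> 225
FD 16: (0,0) -> (-11.314,-11.314) [heading=225, draw]
PD: pen down
LT 337: heading 225 -> 202
RT 72: heading 202 -> 130
LT 72: heading 130 -> 202
RT 84: heading 202 -> 118
Final: pos=(-11.314,-11.314), heading=118, 3 segment(s) drawn
Segments drawn: 3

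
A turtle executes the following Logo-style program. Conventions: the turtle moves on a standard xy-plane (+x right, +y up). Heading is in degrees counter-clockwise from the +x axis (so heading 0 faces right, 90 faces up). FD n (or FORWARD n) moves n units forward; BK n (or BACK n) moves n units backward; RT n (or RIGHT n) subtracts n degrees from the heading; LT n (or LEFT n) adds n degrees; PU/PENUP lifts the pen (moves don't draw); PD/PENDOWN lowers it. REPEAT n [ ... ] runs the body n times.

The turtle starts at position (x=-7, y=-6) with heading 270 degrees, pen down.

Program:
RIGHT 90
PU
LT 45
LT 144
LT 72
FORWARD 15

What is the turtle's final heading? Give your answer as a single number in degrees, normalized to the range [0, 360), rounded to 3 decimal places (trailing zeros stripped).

Executing turtle program step by step:
Start: pos=(-7,-6), heading=270, pen down
RT 90: heading 270 -> 180
PU: pen up
LT 45: heading 180 -> 225
LT 144: heading 225 -> 9
LT 72: heading 9 -> 81
FD 15: (-7,-6) -> (-4.653,8.815) [heading=81, move]
Final: pos=(-4.653,8.815), heading=81, 0 segment(s) drawn

Answer: 81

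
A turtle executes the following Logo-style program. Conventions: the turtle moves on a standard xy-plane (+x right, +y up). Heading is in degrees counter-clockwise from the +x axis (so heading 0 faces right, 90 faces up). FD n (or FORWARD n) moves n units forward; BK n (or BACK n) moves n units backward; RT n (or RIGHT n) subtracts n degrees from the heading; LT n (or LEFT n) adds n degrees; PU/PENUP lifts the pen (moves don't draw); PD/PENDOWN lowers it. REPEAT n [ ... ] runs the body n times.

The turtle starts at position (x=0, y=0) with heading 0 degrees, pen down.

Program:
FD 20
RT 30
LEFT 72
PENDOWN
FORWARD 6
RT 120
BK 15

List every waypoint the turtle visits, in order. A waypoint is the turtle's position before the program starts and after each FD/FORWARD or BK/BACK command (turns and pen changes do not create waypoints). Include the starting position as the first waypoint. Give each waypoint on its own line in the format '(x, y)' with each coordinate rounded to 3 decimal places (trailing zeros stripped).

Executing turtle program step by step:
Start: pos=(0,0), heading=0, pen down
FD 20: (0,0) -> (20,0) [heading=0, draw]
RT 30: heading 0 -> 330
LT 72: heading 330 -> 42
PD: pen down
FD 6: (20,0) -> (24.459,4.015) [heading=42, draw]
RT 120: heading 42 -> 282
BK 15: (24.459,4.015) -> (21.34,18.687) [heading=282, draw]
Final: pos=(21.34,18.687), heading=282, 3 segment(s) drawn
Waypoints (4 total):
(0, 0)
(20, 0)
(24.459, 4.015)
(21.34, 18.687)

Answer: (0, 0)
(20, 0)
(24.459, 4.015)
(21.34, 18.687)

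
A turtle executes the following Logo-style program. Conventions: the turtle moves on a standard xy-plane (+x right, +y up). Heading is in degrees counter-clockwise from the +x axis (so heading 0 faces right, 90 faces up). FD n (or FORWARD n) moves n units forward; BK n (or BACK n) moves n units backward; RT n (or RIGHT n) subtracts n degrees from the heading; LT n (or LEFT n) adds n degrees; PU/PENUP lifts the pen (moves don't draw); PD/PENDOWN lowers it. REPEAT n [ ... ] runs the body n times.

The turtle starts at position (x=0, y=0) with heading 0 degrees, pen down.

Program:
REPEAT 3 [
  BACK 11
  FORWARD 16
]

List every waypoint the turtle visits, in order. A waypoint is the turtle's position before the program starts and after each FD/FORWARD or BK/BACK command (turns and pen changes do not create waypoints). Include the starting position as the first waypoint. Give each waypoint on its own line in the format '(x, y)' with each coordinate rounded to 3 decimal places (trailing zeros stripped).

Answer: (0, 0)
(-11, 0)
(5, 0)
(-6, 0)
(10, 0)
(-1, 0)
(15, 0)

Derivation:
Executing turtle program step by step:
Start: pos=(0,0), heading=0, pen down
REPEAT 3 [
  -- iteration 1/3 --
  BK 11: (0,0) -> (-11,0) [heading=0, draw]
  FD 16: (-11,0) -> (5,0) [heading=0, draw]
  -- iteration 2/3 --
  BK 11: (5,0) -> (-6,0) [heading=0, draw]
  FD 16: (-6,0) -> (10,0) [heading=0, draw]
  -- iteration 3/3 --
  BK 11: (10,0) -> (-1,0) [heading=0, draw]
  FD 16: (-1,0) -> (15,0) [heading=0, draw]
]
Final: pos=(15,0), heading=0, 6 segment(s) drawn
Waypoints (7 total):
(0, 0)
(-11, 0)
(5, 0)
(-6, 0)
(10, 0)
(-1, 0)
(15, 0)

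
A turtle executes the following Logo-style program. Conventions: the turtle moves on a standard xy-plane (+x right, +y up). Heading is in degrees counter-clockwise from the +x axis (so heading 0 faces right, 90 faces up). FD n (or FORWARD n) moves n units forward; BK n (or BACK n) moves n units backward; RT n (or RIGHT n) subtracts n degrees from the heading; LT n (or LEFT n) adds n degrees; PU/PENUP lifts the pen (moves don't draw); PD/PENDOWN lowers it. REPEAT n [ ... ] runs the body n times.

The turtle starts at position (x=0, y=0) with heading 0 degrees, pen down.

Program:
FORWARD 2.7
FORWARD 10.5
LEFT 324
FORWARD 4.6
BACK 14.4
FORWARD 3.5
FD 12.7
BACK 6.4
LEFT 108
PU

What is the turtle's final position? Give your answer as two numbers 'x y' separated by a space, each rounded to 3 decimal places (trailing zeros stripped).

Answer: 13.2 0

Derivation:
Executing turtle program step by step:
Start: pos=(0,0), heading=0, pen down
FD 2.7: (0,0) -> (2.7,0) [heading=0, draw]
FD 10.5: (2.7,0) -> (13.2,0) [heading=0, draw]
LT 324: heading 0 -> 324
FD 4.6: (13.2,0) -> (16.921,-2.704) [heading=324, draw]
BK 14.4: (16.921,-2.704) -> (5.272,5.76) [heading=324, draw]
FD 3.5: (5.272,5.76) -> (8.103,3.703) [heading=324, draw]
FD 12.7: (8.103,3.703) -> (18.378,-3.762) [heading=324, draw]
BK 6.4: (18.378,-3.762) -> (13.2,0) [heading=324, draw]
LT 108: heading 324 -> 72
PU: pen up
Final: pos=(13.2,0), heading=72, 7 segment(s) drawn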